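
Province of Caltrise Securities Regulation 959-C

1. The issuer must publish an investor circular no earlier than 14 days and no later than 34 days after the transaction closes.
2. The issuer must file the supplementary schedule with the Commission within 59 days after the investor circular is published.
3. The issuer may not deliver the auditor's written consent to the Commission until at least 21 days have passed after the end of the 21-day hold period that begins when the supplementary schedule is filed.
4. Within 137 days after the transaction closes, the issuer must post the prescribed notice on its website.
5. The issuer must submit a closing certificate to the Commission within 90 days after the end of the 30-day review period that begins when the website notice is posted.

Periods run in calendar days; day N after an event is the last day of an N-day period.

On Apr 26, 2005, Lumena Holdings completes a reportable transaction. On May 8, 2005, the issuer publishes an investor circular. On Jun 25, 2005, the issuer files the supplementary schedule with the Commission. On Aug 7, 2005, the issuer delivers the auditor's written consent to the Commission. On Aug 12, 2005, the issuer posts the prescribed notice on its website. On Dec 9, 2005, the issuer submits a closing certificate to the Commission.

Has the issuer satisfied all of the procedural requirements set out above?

(1) the permitted window runs from Apr 26, 2005 + 14 = May 10, 2005 to Apr 26, 2005 + 34 = May 30, 2005; done May 8, 2005 — 2 days before the window opened.

No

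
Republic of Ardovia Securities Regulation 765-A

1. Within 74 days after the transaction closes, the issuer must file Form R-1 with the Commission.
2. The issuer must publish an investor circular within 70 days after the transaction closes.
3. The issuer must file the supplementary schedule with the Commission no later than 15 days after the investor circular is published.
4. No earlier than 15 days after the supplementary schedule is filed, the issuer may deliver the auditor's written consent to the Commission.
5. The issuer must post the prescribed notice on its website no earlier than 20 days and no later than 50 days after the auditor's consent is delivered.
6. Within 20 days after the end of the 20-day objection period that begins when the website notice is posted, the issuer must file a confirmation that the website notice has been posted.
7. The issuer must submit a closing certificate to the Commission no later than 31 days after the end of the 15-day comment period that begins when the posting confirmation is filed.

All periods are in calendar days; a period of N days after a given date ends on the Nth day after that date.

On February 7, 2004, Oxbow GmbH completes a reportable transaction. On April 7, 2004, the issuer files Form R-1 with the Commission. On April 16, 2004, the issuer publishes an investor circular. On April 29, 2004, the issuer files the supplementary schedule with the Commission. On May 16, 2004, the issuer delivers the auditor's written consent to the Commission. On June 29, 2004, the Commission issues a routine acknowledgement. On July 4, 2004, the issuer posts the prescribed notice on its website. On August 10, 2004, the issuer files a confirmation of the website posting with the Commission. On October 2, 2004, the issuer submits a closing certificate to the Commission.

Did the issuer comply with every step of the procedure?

No

Step 1 — counting 74 days from February 7, 2004 (when the transaction closes) gives a deadline of April 21, 2004; done April 7, 2004 — timely.
Step 2 — counting 70 days from February 7, 2004 (when the transaction closes) gives a deadline of April 17, 2004; April 16, 2004 is within that limit.
Step 3 — counting 15 days from April 16, 2004 (when the investor circular is published) gives a deadline of May 1, 2004; completed April 29, 2004, before the deadline.
Step 4 — must wait 15 days from April 29, 2004 (when the supplementary schedule is filed), so not before May 14, 2004; done May 16, 2004 — permitted.
Step 5 — 20 and 50 days from May 16, 2004 (when the auditor's consent is delivered) are June 5, 2004 and July 5, 2004 respectively; done July 4, 2004 — within the window.
Step 6 — counting 20 days from July 24, 2004 (end of the 20-day objection period, which began when the website notice is posted on July 4, 2004) gives a deadline of August 13, 2004; done August 10, 2004 — timely.
Step 7 — counting 31 days from August 25, 2004 (end of the 15-day comment period, which began when the posting confirmation is filed on August 10, 2004) gives a deadline of September 25, 2004; not done until October 2, 2004, 7 days after the deadline.
Later steps need not be reached.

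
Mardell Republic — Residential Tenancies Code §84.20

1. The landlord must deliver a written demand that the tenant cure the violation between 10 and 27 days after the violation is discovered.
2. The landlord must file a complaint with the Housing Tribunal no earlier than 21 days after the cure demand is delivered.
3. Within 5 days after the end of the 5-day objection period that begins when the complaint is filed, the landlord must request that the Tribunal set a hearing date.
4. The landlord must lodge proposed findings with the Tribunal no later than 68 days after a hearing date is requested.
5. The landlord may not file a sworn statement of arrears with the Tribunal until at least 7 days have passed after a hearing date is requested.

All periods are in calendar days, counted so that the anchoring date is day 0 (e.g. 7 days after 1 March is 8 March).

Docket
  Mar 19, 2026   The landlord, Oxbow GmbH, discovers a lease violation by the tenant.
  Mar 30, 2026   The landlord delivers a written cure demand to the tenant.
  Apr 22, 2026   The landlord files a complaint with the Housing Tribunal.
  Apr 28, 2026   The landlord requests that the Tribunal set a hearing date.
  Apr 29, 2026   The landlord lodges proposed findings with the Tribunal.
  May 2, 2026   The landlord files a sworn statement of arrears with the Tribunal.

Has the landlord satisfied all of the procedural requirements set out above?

Step 1: the window is 10–27 days after Mar 19, 2026 (when the violation is discovered), so Mar 29, 2026 through Apr 15, 2026; Mar 30, 2026 falls inside that range.
Step 2: the earliest permitted date is 21 days after Mar 30, 2026 (when the cure demand is delivered), i.e. Apr 20, 2026; done Apr 22, 2026, after the minimum wait.
Step 3: 5 days after Apr 27, 2026 (end of the 5-day objection period, which began when the complaint is filed on Apr 22, 2026) is May 2, 2026; done Apr 28, 2026 — timely.
Step 4: 68 days after Apr 28, 2026 (when a hearing date is requested) is Jul 5, 2026; done Apr 29, 2026 — timely.
Step 5: the earliest permitted date is 7 days after Apr 28, 2026 (when a hearing date is requested), i.e. May 5, 2026; May 2, 2026 is 3 days before the earliest permitted date.

No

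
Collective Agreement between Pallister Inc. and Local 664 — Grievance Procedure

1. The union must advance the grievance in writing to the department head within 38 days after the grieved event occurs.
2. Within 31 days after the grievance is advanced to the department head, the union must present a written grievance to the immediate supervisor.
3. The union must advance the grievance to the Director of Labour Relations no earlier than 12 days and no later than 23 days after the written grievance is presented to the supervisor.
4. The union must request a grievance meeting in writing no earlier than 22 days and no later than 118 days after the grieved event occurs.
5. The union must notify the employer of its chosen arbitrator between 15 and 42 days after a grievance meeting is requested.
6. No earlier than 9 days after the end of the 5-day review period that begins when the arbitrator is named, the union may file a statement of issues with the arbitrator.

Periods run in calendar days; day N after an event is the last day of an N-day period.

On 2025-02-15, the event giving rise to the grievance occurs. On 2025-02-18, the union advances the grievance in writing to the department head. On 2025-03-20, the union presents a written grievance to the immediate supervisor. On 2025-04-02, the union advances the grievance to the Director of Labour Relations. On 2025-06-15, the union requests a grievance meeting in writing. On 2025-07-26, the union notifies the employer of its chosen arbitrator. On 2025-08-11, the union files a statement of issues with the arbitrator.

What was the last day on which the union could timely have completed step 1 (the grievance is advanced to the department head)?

Step 1 runs from 2025-02-15, when the grieved event occurs. 38 days after 2025-02-15 is 2025-03-25.

2025-03-25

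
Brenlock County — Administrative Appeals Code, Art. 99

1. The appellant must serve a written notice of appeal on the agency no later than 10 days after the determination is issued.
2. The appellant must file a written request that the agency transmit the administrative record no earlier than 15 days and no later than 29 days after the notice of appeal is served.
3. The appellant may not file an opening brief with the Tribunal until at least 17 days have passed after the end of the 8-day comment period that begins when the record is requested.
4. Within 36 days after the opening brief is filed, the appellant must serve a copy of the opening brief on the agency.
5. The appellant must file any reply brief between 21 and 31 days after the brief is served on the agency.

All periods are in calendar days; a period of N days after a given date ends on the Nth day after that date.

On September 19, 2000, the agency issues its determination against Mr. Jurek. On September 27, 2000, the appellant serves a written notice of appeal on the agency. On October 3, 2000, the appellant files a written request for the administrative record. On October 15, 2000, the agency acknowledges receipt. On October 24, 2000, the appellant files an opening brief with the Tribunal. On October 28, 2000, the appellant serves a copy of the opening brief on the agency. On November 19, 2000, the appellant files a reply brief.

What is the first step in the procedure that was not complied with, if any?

(1) due by September 19, 2000 + 10 days = September 29, 2000; done September 27, 2000 — timely.
(2) the permitted window runs from September 27, 2000 + 15 = October 12, 2000 to September 27, 2000 + 29 = October 26, 2000; done October 3, 2000 — 9 days before the window opened.

Step 2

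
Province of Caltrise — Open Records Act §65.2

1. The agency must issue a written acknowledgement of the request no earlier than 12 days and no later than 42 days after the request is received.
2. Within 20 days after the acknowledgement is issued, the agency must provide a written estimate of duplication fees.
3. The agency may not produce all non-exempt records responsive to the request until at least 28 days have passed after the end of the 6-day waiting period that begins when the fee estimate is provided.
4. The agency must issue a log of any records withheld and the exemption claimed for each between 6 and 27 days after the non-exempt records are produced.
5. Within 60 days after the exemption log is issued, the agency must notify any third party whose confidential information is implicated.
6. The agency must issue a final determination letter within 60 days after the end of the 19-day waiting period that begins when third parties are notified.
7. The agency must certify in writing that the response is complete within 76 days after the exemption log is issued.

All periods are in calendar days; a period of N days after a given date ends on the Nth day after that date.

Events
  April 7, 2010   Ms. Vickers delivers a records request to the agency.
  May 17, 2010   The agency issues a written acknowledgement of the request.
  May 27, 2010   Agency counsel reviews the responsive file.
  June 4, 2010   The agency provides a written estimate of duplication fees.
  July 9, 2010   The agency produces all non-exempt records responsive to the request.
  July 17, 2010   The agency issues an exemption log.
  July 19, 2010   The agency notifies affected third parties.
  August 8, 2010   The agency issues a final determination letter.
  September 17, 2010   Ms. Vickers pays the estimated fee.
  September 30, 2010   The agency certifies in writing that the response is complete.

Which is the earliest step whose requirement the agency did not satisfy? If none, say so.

Step 1: the window is 12–42 days after April 7, 2010 (when the request is received), so April 19, 2010 through May 19, 2010; done May 17, 2010 — within the window.
Step 2: 20 days after May 17, 2010 (when the acknowledgement is issued) is June 6, 2010; done June 4, 2010 — timely.
Step 3: the earliest permitted date is 28 days after June 10, 2010 (end of the 6-day waiting period, which began when the fee estimate is provided on June 4, 2010), i.e. July 8, 2010; done July 9, 2010, after the minimum wait.
Step 4: the window is 6–27 days after July 9, 2010 (when the non-exempt records are produced), so July 15, 2010 through August 5, 2010; July 17, 2010 falls inside that range.
Step 5: 60 days after July 17, 2010 (when the exemption log is issued) is September 15, 2010; July 19, 2010 is within that limit.
Step 6: 60 days after August 7, 2010 (end of the 19-day waiting period, which began when third parties are notified on July 19, 2010) is October 6, 2010; August 8, 2010 is within that limit.
Step 7: 76 days after July 17, 2010 (when the exemption log is issued) is October 1, 2010; completed September 30, 2010, before the deadline.

None — every step was satisfied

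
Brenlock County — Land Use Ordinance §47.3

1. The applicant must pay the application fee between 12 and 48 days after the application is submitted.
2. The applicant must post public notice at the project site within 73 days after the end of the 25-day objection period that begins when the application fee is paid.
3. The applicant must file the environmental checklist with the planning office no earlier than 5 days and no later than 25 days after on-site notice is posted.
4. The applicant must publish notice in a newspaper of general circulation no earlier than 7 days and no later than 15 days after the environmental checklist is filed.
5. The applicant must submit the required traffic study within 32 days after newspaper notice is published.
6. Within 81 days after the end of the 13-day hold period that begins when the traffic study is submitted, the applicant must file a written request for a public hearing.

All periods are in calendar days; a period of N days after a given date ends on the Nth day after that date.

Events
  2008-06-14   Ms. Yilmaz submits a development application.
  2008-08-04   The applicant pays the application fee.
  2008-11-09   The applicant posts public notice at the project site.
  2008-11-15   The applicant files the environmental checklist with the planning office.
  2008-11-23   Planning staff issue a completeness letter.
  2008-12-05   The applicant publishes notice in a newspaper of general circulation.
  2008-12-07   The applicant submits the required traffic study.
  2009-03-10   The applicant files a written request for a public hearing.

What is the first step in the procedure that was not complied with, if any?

(1) the permitted window runs from 2008-06-14 + 12 = 2008-06-26 to 2008-06-14 + 48 = 2008-08-01; 2008-08-04 is 3 days past the end of the window.

Step 1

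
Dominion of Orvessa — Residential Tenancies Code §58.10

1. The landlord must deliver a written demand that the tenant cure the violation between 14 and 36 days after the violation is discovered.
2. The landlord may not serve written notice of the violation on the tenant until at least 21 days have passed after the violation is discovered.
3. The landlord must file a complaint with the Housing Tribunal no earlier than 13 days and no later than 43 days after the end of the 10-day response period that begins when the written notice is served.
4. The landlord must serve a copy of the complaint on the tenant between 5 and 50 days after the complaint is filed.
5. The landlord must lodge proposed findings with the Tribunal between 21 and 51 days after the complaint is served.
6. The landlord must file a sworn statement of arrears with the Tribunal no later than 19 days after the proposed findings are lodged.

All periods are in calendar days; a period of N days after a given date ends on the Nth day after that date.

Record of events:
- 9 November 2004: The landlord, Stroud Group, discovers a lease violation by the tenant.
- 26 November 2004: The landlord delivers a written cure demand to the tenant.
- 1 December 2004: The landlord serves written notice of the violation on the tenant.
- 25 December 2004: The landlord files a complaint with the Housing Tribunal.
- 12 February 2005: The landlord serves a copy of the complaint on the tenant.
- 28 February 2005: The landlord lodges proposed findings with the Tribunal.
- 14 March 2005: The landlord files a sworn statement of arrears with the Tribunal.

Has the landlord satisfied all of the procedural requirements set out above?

No

(1) the permitted window runs from 9 November 2004 + 14 = 23 November 2004 to 9 November 2004 + 36 = 15 December 2004; done 26 November 2004, which is between those dates.
(2) permitted from 9 November 2004 + 21 days = 30 November 2004 onward; done 1 December 2004 — permitted.
(3) the permitted window runs from 11 December 2004 + 13 = 24 December 2004 to 11 December 2004 + 43 = 23 January 2005; 25 December 2004 falls inside that range.
(4) the permitted window runs from 25 December 2004 + 5 = 30 December 2004 to 25 December 2004 + 50 = 13 February 2005; done 12 February 2005, which is between those dates.
(5) the permitted window runs from 12 February 2005 + 21 = 5 March 2005 to 12 February 2005 + 51 = 4 April 2005; done 28 February 2005 — 5 days before the window opened.
The analysis stops there.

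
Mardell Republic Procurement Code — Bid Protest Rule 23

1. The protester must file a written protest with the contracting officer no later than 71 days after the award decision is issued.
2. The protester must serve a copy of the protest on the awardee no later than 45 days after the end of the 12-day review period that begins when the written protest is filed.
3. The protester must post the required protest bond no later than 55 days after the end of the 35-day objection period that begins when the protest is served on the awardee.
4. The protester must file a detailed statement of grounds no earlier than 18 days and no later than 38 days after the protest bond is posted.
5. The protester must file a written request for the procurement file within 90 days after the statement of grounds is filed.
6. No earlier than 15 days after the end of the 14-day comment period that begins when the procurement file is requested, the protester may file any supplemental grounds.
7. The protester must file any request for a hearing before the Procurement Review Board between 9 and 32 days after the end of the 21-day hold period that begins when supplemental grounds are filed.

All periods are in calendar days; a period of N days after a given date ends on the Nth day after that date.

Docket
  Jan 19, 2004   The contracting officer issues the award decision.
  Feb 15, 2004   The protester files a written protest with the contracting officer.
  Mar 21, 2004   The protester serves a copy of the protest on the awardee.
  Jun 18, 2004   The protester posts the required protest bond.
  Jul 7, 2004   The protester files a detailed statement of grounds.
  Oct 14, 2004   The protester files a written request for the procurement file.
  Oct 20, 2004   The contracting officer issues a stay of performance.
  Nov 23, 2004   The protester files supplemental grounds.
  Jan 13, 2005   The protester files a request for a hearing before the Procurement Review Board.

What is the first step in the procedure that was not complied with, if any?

Step 5

Step 1 — counting 71 days from Jan 19, 2004 (when the award decision is issued) gives a deadline of Mar 30, 2004; Feb 15, 2004 is within that limit.
Step 2 — counting 45 days from Feb 27, 2004 (end of the 12-day review period, which began when the written protest is filed on Feb 15, 2004) gives a deadline of Apr 12, 2004; done Mar 21, 2004 — timely.
Step 3 — counting 55 days from Apr 25, 2004 (end of the 35-day objection period, which began when the protest is served on the awardee on Mar 21, 2004) gives a deadline of Jun 19, 2004; Jun 18, 2004 is within that limit.
Step 4 — 18 and 38 days from Jun 18, 2004 (when the protest bond is posted) are Jul 6, 2004 and Jul 26, 2004 respectively; done Jul 7, 2004, which is between those dates.
Step 5 — counting 90 days from Jul 7, 2004 (when the statement of grounds is filed) gives a deadline of Oct 5, 2004; not done until Oct 14, 2004, 9 days after the deadline.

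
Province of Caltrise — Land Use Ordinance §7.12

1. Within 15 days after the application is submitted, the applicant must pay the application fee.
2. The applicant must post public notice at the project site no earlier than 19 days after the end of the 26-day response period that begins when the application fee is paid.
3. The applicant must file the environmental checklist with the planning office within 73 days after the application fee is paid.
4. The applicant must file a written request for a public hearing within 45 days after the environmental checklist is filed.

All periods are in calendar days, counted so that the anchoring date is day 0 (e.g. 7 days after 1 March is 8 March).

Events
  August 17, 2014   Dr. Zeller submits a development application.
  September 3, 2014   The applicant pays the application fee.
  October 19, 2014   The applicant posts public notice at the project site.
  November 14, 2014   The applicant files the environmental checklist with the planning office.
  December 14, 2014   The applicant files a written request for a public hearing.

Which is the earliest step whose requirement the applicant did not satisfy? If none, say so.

(1) due by August 17, 2014 + 15 days = September 1, 2014; not done until September 3, 2014, 2 days after the deadline.

Step 1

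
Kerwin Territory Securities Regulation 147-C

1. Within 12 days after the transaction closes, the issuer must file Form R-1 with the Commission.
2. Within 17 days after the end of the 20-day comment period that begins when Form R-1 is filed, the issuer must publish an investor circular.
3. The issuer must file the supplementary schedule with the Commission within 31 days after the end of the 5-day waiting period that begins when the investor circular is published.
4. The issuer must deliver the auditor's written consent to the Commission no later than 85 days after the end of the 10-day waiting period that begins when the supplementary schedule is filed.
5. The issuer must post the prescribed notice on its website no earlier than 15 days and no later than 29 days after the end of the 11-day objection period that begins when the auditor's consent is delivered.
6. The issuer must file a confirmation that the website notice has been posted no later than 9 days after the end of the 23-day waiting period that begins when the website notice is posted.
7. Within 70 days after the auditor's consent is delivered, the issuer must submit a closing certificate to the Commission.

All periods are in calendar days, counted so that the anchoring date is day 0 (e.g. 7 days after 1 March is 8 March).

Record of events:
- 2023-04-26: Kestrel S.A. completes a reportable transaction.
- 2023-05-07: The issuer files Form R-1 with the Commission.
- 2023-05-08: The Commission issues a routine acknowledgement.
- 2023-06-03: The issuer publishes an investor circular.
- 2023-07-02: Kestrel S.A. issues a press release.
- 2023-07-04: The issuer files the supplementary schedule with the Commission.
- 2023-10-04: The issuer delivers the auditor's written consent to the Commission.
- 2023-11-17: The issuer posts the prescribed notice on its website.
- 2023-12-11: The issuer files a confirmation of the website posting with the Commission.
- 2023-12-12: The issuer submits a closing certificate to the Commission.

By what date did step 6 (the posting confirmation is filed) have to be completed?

2023-12-19

The website notice is posted on 2023-11-17; the 23-day waiting period therefore ends 2023-12-10, and step 6 runs from that date. 9 days after 2023-12-10 is 2023-12-19.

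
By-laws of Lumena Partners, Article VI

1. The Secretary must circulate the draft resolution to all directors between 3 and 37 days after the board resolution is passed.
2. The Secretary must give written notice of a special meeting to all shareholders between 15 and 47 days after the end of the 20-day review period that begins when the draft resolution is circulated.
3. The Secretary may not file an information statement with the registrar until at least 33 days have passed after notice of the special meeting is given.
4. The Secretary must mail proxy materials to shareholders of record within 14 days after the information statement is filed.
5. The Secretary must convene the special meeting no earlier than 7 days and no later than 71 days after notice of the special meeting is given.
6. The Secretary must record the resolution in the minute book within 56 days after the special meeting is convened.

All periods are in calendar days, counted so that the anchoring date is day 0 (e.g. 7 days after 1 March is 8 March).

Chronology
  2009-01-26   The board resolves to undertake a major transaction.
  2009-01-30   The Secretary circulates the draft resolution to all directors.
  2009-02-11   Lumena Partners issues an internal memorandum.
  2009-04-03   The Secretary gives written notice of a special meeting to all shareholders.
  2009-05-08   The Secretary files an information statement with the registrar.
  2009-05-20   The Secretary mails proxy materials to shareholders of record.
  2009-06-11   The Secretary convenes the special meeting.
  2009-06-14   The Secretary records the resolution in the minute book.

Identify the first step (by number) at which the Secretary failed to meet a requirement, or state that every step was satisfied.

Step 1: the window is 3–37 days after 2009-01-26 (when the board resolution is passed), so 2009-01-29 through 2009-03-04; done 2009-01-30, which is between those dates.
Step 2: the window is 15–47 days after 2009-02-19 (end of the 20-day review period, which began when the draft resolution is circulated on 2009-01-30), so 2009-03-06 through 2009-04-07; done 2009-04-03, which is between those dates.
Step 3: the earliest permitted date is 33 days after 2009-04-03 (when notice of the special meeting is given), i.e. 2009-05-06; done 2009-05-08 — permitted.
Step 4: 14 days after 2009-05-08 (when the information statement is filed) is 2009-05-22; 2009-05-20 is within that limit.
Step 5: the window is 7–71 days after 2009-04-03 (when notice of the special meeting is given), so 2009-04-10 through 2009-06-13; done 2009-06-11 — within the window.
Step 6: 56 days after 2009-06-11 (when the special meeting is convened) is 2009-08-06; 2009-06-14 is within that limit.

None — every step was satisfied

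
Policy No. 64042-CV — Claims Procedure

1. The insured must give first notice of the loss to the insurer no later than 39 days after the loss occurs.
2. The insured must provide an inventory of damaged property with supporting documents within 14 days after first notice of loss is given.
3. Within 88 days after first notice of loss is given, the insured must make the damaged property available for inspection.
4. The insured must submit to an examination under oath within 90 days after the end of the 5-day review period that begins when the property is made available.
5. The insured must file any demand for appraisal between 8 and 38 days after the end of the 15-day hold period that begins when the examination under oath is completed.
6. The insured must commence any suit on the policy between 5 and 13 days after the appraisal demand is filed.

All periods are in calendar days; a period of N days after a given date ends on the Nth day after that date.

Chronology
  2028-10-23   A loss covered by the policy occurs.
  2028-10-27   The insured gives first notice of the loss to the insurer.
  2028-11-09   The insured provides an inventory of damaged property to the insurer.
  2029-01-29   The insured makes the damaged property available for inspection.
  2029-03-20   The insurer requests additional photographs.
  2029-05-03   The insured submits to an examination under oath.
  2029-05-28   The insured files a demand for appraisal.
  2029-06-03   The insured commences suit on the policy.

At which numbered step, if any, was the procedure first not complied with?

Step 3

Step 1 — counting 39 days from 2028-10-23 (when the loss occurs) gives a deadline of 2028-12-01; completed 2028-10-27, before the deadline.
Step 2 — counting 14 days from 2028-10-27 (when first notice of loss is given) gives a deadline of 2028-11-10; done 2028-11-09 — timely.
Step 3 — counting 88 days from 2028-10-27 (when first notice of loss is given) gives a deadline of 2029-01-23; 2029-01-29 misses that deadline by 6 days.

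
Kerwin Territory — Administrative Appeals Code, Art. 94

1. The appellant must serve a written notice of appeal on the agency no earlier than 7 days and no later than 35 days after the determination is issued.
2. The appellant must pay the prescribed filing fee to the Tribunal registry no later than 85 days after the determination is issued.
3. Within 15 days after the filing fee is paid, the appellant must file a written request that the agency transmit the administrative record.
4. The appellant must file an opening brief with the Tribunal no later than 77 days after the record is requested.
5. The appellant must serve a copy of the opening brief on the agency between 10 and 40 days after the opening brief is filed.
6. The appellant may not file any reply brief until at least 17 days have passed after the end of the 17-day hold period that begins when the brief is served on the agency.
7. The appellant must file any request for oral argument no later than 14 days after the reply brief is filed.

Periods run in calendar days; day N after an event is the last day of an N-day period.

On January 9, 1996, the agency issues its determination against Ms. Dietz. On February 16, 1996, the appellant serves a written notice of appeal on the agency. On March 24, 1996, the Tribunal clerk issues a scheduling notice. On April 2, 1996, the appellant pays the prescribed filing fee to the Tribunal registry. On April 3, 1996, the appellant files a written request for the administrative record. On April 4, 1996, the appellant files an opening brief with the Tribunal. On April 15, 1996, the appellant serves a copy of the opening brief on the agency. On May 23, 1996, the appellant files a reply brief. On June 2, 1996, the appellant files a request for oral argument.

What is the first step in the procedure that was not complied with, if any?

Step 1: the window is 7–35 days after January 9, 1996 (when the determination is issued), so January 16, 1996 through February 13, 1996; done February 16, 1996 — 3 days after the window closed.

Step 1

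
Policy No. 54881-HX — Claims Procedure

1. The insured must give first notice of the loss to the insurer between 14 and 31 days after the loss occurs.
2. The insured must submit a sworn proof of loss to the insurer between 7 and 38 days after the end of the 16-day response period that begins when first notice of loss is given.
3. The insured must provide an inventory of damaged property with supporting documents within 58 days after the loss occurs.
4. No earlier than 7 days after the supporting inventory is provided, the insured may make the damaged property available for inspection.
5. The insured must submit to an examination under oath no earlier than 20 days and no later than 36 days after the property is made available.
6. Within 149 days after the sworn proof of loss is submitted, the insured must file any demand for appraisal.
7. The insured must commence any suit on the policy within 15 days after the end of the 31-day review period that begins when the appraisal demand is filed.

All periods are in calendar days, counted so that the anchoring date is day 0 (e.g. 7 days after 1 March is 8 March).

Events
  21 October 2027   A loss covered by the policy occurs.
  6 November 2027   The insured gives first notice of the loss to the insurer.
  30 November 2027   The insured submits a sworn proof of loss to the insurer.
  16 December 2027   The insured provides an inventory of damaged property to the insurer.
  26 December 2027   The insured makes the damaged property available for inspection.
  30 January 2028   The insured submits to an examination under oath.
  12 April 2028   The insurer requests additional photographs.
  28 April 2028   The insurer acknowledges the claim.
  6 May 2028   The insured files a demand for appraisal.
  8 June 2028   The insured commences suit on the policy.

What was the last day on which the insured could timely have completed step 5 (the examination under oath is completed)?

Step 5 runs from 26 December 2027, when the property is made available. The window is 20–36 days after 26 December 2027; it closes on 31 January 2028.

31 January 2028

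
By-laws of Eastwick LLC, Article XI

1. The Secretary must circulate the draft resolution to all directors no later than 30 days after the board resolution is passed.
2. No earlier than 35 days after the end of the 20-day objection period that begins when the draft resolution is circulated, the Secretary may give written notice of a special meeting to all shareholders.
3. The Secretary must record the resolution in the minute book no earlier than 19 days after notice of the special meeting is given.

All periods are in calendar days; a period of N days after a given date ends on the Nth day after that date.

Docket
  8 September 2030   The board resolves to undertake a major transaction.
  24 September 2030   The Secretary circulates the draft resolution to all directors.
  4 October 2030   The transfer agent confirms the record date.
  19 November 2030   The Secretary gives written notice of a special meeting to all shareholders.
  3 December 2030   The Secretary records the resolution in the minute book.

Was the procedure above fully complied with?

Step 1 — counting 30 days from 8 September 2030 (when the board resolution is passed) gives a deadline of 8 October 2030; done 24 September 2030 — timely.
Step 2 — must wait 35 days from 14 October 2030 (end of the 20-day objection period, which began when the draft resolution is circulated on 24 September 2030), so not before 18 November 2030; 19 November 2030 is on or after that date.
Step 3 — must wait 19 days from 19 November 2030 (when notice of the special meeting is given), so not before 8 December 2030; 3 December 2030 is 5 days before the earliest permitted date.
Later steps need not be reached.

No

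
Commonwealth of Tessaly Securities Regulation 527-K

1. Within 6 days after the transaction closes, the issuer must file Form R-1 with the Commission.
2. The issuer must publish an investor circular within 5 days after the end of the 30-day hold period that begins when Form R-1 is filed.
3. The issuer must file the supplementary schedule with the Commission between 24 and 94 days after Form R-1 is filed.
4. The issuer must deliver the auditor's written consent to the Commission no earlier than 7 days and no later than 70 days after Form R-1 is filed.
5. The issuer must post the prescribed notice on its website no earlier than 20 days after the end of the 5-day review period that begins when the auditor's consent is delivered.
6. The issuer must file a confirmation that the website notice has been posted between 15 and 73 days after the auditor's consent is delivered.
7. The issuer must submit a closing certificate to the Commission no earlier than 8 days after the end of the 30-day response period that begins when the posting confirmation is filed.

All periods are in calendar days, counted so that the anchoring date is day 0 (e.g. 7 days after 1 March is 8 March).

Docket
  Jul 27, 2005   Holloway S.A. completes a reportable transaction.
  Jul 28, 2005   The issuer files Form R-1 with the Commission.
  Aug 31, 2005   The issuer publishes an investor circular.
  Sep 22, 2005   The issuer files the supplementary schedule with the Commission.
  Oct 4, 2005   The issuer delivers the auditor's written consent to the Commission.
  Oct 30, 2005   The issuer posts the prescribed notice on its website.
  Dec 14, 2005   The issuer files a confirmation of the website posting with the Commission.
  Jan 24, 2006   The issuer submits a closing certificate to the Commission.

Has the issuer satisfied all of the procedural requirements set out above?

Step 1: 6 days after Jul 27, 2005 (when the transaction closes) is Aug 2, 2005; Jul 28, 2005 is within that limit.
Step 2: 5 days after Aug 27, 2005 (end of the 30-day hold period, which began when Form R-1 is filed on Jul 28, 2005) is Sep 1, 2005; done Aug 31, 2005 — timely.
Step 3: the window is 24–94 days after Jul 28, 2005 (when Form R-1 is filed), so Aug 21, 2005 through Oct 30, 2005; done Sep 22, 2005, which is between those dates.
Step 4: the window is 7–70 days after Jul 28, 2005 (when Form R-1 is filed), so Aug 4, 2005 through Oct 6, 2005; done Oct 4, 2005, which is between those dates.
Step 5: the earliest permitted date is 20 days after Oct 9, 2005 (end of the 5-day review period, which began when the auditor's consent is delivered on Oct 4, 2005), i.e. Oct 29, 2005; done Oct 30, 2005, after the minimum wait.
Step 6: the window is 15–73 days after Oct 4, 2005 (when the auditor's consent is delivered), so Oct 19, 2005 through Dec 16, 2005; done Dec 14, 2005, which is between those dates.
Step 7: the earliest permitted date is 8 days after Jan 13, 2006 (end of the 30-day response period, which began when the posting confirmation is filed on Dec 14, 2005), i.e. Jan 21, 2006; done Jan 24, 2006, after the minimum wait.

Yes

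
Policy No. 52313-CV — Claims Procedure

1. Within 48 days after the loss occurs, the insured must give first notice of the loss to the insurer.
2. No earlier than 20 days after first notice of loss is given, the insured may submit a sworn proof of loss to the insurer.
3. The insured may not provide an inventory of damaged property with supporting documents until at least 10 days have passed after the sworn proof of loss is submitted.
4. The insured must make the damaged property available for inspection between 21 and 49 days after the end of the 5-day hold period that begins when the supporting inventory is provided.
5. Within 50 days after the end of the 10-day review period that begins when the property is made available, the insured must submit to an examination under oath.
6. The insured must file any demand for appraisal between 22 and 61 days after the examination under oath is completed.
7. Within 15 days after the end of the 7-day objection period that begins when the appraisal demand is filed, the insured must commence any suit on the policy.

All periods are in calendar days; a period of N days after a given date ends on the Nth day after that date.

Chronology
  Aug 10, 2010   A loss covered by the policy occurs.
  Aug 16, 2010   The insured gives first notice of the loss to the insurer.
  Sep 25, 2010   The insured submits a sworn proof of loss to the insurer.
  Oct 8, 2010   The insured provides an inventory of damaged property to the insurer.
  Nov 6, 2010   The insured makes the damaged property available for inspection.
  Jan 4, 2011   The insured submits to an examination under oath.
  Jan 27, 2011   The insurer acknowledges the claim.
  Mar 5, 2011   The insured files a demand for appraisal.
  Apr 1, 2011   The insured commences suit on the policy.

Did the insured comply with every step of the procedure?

(1) due by Aug 10, 2010 + 48 days = Sep 27, 2010; done Aug 16, 2010 — timely.
(2) permitted from Aug 16, 2010 + 20 days = Sep 5, 2010 onward; done Sep 25, 2010, after the minimum wait.
(3) permitted from Sep 25, 2010 + 10 days = Oct 5, 2010 onward; done Oct 8, 2010 — permitted.
(4) the permitted window runs from Oct 13, 2010 + 21 = Nov 3, 2010 to Oct 13, 2010 + 49 = Dec 1, 2010; done Nov 6, 2010 — within the window.
(5) due by Nov 16, 2010 + 50 days = Jan 5, 2011; Jan 4, 2011 is within that limit.
(6) the permitted window runs from Jan 4, 2011 + 22 = Jan 26, 2011 to Jan 4, 2011 + 61 = Mar 6, 2011; Mar 5, 2011 falls inside that range.
(7) due by Mar 12, 2011 + 15 days = Mar 27, 2011; Apr 1, 2011 misses that deadline by 5 days.
No need to go further; step 7 was not satisfied.

No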